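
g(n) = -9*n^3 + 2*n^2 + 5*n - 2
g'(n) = -27*n^2 + 4*n + 5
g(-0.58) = -2.47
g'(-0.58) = -6.40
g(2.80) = -169.89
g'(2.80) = -195.48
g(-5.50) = 1528.38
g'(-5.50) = -833.75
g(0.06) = -1.69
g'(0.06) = 5.14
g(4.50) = -759.12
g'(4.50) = -523.75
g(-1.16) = 8.94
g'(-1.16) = -35.97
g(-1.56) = 29.23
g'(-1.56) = -66.95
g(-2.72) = 180.31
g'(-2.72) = -205.64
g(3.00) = -212.00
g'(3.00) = -226.00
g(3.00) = -212.00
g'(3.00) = -226.00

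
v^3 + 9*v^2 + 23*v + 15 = (v + 1)*(v + 3)*(v + 5)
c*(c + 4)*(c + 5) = c^3 + 9*c^2 + 20*c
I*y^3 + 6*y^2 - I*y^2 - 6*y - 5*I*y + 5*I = (y - 1)*(y - 5*I)*(I*y + 1)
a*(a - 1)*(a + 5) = a^3 + 4*a^2 - 5*a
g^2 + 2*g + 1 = (g + 1)^2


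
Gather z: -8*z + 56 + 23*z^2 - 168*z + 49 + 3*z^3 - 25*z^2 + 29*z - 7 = 3*z^3 - 2*z^2 - 147*z + 98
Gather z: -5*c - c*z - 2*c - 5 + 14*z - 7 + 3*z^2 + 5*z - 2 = -7*c + 3*z^2 + z*(19 - c) - 14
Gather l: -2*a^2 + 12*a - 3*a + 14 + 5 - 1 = -2*a^2 + 9*a + 18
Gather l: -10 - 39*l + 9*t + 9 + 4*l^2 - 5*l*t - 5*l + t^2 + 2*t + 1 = 4*l^2 + l*(-5*t - 44) + t^2 + 11*t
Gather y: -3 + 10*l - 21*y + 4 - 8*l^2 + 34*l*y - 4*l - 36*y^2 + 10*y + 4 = -8*l^2 + 6*l - 36*y^2 + y*(34*l - 11) + 5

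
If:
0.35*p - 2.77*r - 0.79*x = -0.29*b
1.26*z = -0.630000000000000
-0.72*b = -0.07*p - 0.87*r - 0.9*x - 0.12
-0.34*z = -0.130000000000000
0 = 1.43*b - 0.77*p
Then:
No Solution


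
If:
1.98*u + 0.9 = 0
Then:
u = -0.45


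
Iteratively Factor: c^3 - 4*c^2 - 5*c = (c + 1)*(c^2 - 5*c) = (c - 5)*(c + 1)*(c)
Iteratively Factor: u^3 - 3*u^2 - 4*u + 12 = (u - 2)*(u^2 - u - 6) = (u - 3)*(u - 2)*(u + 2)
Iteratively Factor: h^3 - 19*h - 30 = (h - 5)*(h^2 + 5*h + 6) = (h - 5)*(h + 2)*(h + 3)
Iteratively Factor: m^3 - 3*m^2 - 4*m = (m - 4)*(m^2 + m) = m*(m - 4)*(m + 1)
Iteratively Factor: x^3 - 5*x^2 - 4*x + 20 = (x + 2)*(x^2 - 7*x + 10) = (x - 2)*(x + 2)*(x - 5)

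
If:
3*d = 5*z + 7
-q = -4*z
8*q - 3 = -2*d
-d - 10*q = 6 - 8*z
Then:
No Solution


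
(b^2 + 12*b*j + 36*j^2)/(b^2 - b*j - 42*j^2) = (b + 6*j)/(b - 7*j)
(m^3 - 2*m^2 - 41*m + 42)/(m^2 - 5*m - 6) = (-m^3 + 2*m^2 + 41*m - 42)/(-m^2 + 5*m + 6)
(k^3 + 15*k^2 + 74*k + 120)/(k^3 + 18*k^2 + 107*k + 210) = (k + 4)/(k + 7)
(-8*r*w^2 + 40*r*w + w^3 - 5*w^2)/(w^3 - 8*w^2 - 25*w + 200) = w*(-8*r + w)/(w^2 - 3*w - 40)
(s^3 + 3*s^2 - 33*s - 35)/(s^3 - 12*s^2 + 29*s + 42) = (s^2 + 2*s - 35)/(s^2 - 13*s + 42)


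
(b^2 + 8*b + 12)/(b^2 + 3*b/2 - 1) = 2*(b + 6)/(2*b - 1)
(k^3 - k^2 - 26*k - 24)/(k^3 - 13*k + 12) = (k^2 - 5*k - 6)/(k^2 - 4*k + 3)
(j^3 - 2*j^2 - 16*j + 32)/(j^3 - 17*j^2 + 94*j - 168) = (j^2 + 2*j - 8)/(j^2 - 13*j + 42)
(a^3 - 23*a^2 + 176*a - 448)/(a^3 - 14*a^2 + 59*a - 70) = (a^2 - 16*a + 64)/(a^2 - 7*a + 10)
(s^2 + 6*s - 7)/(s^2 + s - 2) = (s + 7)/(s + 2)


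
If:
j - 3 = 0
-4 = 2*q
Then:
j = 3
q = -2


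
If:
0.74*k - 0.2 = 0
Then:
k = 0.27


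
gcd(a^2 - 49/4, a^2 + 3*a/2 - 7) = a + 7/2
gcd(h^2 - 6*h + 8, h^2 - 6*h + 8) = h^2 - 6*h + 8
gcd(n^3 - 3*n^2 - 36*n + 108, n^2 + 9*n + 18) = n + 6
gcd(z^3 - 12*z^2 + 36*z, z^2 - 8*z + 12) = z - 6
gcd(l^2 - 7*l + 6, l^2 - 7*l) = 1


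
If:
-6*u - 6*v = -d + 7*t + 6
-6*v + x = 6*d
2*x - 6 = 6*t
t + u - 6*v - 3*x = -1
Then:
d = 76*x/129 - 1/43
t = x/3 - 1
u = 17*x/129 + 6/43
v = 1/43 - 109*x/258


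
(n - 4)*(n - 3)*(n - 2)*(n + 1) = n^4 - 8*n^3 + 17*n^2 + 2*n - 24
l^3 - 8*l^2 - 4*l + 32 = (l - 8)*(l - 2)*(l + 2)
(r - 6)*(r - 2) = r^2 - 8*r + 12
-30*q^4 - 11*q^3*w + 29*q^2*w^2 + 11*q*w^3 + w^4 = (-q + w)*(q + w)*(5*q + w)*(6*q + w)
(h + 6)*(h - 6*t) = h^2 - 6*h*t + 6*h - 36*t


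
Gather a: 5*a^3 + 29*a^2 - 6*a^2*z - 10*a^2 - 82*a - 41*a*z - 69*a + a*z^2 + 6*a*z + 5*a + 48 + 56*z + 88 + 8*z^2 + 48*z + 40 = 5*a^3 + a^2*(19 - 6*z) + a*(z^2 - 35*z - 146) + 8*z^2 + 104*z + 176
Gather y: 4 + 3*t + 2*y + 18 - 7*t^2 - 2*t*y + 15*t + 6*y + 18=-7*t^2 + 18*t + y*(8 - 2*t) + 40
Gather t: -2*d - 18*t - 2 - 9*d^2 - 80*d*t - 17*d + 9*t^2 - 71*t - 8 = -9*d^2 - 19*d + 9*t^2 + t*(-80*d - 89) - 10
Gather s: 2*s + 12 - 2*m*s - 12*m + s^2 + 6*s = -12*m + s^2 + s*(8 - 2*m) + 12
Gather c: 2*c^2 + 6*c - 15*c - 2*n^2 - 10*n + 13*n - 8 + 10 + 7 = 2*c^2 - 9*c - 2*n^2 + 3*n + 9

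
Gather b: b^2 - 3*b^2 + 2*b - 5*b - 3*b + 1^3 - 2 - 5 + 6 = -2*b^2 - 6*b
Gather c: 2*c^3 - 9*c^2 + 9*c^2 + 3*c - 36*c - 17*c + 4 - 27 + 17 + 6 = 2*c^3 - 50*c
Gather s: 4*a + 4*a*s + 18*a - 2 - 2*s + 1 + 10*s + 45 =22*a + s*(4*a + 8) + 44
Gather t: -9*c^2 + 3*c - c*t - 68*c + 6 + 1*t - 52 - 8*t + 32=-9*c^2 - 65*c + t*(-c - 7) - 14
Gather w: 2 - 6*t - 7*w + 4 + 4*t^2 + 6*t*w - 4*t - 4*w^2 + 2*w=4*t^2 - 10*t - 4*w^2 + w*(6*t - 5) + 6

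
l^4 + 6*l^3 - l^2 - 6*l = l*(l - 1)*(l + 1)*(l + 6)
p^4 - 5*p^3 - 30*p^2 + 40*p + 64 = (p - 8)*(p - 2)*(p + 1)*(p + 4)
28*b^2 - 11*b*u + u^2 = (-7*b + u)*(-4*b + u)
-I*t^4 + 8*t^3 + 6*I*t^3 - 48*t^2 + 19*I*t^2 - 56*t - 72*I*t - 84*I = (t - 7)*(t + 2*I)*(t + 6*I)*(-I*t - I)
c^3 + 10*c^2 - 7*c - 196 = (c - 4)*(c + 7)^2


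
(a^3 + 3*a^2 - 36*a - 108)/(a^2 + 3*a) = a - 36/a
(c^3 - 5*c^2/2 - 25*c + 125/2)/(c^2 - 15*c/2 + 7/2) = (2*c^3 - 5*c^2 - 50*c + 125)/(2*c^2 - 15*c + 7)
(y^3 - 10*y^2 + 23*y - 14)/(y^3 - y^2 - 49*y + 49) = (y - 2)/(y + 7)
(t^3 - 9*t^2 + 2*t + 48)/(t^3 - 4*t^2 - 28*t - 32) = (t - 3)/(t + 2)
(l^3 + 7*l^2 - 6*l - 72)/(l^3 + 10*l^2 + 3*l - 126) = (l + 4)/(l + 7)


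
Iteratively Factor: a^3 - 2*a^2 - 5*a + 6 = (a - 1)*(a^2 - a - 6) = (a - 1)*(a + 2)*(a - 3)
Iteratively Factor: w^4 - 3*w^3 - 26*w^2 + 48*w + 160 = (w - 5)*(w^3 + 2*w^2 - 16*w - 32) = (w - 5)*(w + 4)*(w^2 - 2*w - 8) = (w - 5)*(w + 2)*(w + 4)*(w - 4)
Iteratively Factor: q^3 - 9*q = (q)*(q^2 - 9) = q*(q - 3)*(q + 3)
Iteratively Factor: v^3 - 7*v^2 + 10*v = (v - 5)*(v^2 - 2*v) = (v - 5)*(v - 2)*(v)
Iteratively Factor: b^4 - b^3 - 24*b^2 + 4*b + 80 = (b - 5)*(b^3 + 4*b^2 - 4*b - 16) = (b - 5)*(b + 2)*(b^2 + 2*b - 8) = (b - 5)*(b + 2)*(b + 4)*(b - 2)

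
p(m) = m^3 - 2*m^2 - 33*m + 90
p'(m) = 3*m^2 - 4*m - 33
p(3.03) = -0.53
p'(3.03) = -17.58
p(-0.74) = 112.92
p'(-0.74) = -28.40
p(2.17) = 19.19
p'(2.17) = -27.55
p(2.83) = 3.26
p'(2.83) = -20.29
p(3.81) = -9.46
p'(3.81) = -4.69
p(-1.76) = 136.43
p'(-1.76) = -16.67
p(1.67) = 33.97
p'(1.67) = -31.31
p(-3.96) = 127.22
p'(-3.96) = 29.88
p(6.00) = 36.00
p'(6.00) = 51.00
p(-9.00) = -504.00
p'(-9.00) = 246.00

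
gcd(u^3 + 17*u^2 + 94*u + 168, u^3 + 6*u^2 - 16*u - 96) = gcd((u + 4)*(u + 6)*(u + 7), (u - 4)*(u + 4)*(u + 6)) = u^2 + 10*u + 24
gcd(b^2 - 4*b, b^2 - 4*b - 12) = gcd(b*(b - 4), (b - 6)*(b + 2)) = 1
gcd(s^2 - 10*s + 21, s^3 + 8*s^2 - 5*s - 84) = s - 3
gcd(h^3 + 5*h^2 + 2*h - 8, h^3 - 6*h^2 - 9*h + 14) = h^2 + h - 2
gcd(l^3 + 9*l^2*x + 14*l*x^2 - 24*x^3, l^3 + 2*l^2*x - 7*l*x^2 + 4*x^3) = -l^2 - 3*l*x + 4*x^2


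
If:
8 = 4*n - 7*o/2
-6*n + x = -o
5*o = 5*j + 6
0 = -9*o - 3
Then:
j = -23/15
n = 41/24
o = -1/3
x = 127/12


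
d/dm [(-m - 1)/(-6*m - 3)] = -1/(12*m^2 + 12*m + 3)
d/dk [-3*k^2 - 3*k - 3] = -6*k - 3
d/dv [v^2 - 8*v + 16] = 2*v - 8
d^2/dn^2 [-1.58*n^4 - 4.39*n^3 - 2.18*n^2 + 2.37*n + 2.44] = -18.96*n^2 - 26.34*n - 4.36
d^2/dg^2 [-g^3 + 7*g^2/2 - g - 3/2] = 7 - 6*g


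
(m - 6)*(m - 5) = m^2 - 11*m + 30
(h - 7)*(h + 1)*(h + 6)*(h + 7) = h^4 + 7*h^3 - 43*h^2 - 343*h - 294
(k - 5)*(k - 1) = k^2 - 6*k + 5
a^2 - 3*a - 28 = (a - 7)*(a + 4)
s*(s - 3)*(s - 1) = s^3 - 4*s^2 + 3*s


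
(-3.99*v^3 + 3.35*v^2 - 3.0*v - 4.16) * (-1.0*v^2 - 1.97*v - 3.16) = 3.99*v^5 + 4.5103*v^4 + 9.0089*v^3 - 0.516*v^2 + 17.6752*v + 13.1456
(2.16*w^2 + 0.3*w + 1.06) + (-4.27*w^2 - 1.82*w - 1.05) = -2.11*w^2 - 1.52*w + 0.01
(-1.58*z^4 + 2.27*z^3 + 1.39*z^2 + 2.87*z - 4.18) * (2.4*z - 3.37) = -3.792*z^5 + 10.7726*z^4 - 4.3139*z^3 + 2.2037*z^2 - 19.7039*z + 14.0866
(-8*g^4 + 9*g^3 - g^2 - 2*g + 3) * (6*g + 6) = -48*g^5 + 6*g^4 + 48*g^3 - 18*g^2 + 6*g + 18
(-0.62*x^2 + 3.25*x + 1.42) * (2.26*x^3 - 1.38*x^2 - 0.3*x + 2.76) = -1.4012*x^5 + 8.2006*x^4 - 1.0898*x^3 - 4.6458*x^2 + 8.544*x + 3.9192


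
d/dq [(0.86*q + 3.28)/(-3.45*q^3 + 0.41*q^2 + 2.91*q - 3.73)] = (5.934*q^3 + 33.5954*q^2 - 2.6896*q - 12.7526)/(11.9025*q^6 - 2.829*q^5 - 19.9109*q^4 + 28.1232*q^3 + 5.4095*q^2 - 21.7086*q + 13.9129)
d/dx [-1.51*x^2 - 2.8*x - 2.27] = -3.02*x - 2.8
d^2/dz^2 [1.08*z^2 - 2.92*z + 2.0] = 2.16000000000000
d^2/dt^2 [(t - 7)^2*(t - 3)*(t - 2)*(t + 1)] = 20*t^3 - 216*t^2 + 636*t - 408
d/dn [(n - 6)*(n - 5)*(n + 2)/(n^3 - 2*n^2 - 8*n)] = (7*n^2 - 60*n + 120)/(n^2*(n^2 - 8*n + 16))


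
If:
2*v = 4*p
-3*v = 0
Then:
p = 0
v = 0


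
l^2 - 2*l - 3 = (l - 3)*(l + 1)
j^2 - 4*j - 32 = (j - 8)*(j + 4)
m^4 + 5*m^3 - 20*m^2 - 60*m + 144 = (m - 3)*(m - 2)*(m + 4)*(m + 6)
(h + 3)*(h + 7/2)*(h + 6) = h^3 + 25*h^2/2 + 99*h/2 + 63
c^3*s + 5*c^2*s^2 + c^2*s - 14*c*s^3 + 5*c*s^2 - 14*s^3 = (c - 2*s)*(c + 7*s)*(c*s + s)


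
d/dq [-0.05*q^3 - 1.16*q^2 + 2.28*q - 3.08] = -0.15*q^2 - 2.32*q + 2.28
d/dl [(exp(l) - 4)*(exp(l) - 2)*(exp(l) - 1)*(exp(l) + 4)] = (4*exp(3*l) - 9*exp(2*l) - 28*exp(l) + 48)*exp(l)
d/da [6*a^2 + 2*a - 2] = 12*a + 2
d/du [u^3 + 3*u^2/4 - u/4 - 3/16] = 3*u^2 + 3*u/2 - 1/4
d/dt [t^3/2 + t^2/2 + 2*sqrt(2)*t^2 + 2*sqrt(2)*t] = 3*t^2/2 + t + 4*sqrt(2)*t + 2*sqrt(2)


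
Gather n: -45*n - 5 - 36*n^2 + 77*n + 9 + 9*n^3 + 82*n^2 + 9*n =9*n^3 + 46*n^2 + 41*n + 4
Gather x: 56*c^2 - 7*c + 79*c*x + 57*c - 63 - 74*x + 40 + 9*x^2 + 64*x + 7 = 56*c^2 + 50*c + 9*x^2 + x*(79*c - 10) - 16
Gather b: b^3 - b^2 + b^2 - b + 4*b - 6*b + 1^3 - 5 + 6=b^3 - 3*b + 2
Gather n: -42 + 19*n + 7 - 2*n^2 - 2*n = -2*n^2 + 17*n - 35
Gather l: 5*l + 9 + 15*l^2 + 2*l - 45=15*l^2 + 7*l - 36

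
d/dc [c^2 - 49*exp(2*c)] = 2*c - 98*exp(2*c)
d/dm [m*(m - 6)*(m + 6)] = 3*m^2 - 36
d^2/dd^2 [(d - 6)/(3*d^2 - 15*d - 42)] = 2*((11 - 3*d)*(-d^2 + 5*d + 14) - (d - 6)*(2*d - 5)^2)/(3*(-d^2 + 5*d + 14)^3)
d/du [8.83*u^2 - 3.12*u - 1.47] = 17.66*u - 3.12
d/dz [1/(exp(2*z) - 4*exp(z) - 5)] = 2*(2 - exp(z))*exp(z)/(-exp(2*z) + 4*exp(z) + 5)^2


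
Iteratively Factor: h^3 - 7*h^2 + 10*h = (h)*(h^2 - 7*h + 10) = h*(h - 5)*(h - 2)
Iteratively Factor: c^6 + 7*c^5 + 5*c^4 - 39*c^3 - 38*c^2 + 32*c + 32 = (c + 1)*(c^5 + 6*c^4 - c^3 - 38*c^2 + 32) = (c - 1)*(c + 1)*(c^4 + 7*c^3 + 6*c^2 - 32*c - 32) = (c - 1)*(c + 1)*(c + 4)*(c^3 + 3*c^2 - 6*c - 8) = (c - 1)*(c + 1)*(c + 4)^2*(c^2 - c - 2) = (c - 2)*(c - 1)*(c + 1)*(c + 4)^2*(c + 1)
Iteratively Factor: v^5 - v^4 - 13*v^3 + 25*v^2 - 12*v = (v + 4)*(v^4 - 5*v^3 + 7*v^2 - 3*v) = v*(v + 4)*(v^3 - 5*v^2 + 7*v - 3) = v*(v - 3)*(v + 4)*(v^2 - 2*v + 1) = v*(v - 3)*(v - 1)*(v + 4)*(v - 1)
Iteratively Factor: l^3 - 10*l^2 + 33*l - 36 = (l - 3)*(l^2 - 7*l + 12) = (l - 3)^2*(l - 4)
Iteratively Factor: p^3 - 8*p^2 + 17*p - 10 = (p - 1)*(p^2 - 7*p + 10) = (p - 5)*(p - 1)*(p - 2)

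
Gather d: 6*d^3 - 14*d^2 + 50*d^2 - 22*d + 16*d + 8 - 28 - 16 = 6*d^3 + 36*d^2 - 6*d - 36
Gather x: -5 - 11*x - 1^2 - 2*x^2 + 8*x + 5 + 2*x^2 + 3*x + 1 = 0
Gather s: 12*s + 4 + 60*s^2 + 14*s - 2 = 60*s^2 + 26*s + 2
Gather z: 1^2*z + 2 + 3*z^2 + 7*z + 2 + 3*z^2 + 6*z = 6*z^2 + 14*z + 4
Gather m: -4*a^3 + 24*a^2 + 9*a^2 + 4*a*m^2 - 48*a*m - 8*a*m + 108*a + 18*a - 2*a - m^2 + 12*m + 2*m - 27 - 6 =-4*a^3 + 33*a^2 + 124*a + m^2*(4*a - 1) + m*(14 - 56*a) - 33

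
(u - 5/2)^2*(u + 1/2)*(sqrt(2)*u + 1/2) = sqrt(2)*u^4 - 9*sqrt(2)*u^3/2 + u^3/2 - 9*u^2/4 + 15*sqrt(2)*u^2/4 + 15*u/8 + 25*sqrt(2)*u/8 + 25/16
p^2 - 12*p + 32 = (p - 8)*(p - 4)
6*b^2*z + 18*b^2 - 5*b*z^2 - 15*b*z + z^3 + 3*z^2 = (-3*b + z)*(-2*b + z)*(z + 3)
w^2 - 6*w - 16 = (w - 8)*(w + 2)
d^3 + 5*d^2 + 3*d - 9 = (d - 1)*(d + 3)^2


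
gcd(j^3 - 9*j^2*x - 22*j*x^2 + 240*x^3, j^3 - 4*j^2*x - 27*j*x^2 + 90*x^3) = -j^2 + j*x + 30*x^2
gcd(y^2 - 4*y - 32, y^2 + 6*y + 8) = y + 4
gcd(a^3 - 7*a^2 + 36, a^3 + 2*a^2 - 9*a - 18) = a^2 - a - 6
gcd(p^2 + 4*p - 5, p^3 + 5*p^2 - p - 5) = p^2 + 4*p - 5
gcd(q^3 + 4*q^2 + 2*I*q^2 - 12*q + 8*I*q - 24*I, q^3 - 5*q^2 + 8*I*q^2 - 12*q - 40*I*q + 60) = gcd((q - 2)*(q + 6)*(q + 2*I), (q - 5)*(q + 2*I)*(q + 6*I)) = q + 2*I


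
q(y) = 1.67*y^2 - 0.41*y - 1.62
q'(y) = 3.34*y - 0.41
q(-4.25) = 30.29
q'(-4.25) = -14.60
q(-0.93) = 0.21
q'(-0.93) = -3.52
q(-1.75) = 4.21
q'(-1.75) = -6.26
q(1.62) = 2.10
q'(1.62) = 5.00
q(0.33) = -1.57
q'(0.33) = 0.69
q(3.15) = 13.66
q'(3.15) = 10.11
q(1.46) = 1.34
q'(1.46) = 4.47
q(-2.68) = 11.47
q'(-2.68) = -9.36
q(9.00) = 129.96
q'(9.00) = 29.65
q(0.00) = -1.62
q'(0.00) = -0.41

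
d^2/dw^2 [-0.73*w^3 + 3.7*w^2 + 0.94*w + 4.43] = 7.4 - 4.38*w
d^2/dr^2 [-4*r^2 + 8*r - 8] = -8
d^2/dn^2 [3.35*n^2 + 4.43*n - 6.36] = 6.70000000000000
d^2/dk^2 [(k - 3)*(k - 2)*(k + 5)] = 6*k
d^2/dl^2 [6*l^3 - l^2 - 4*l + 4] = 36*l - 2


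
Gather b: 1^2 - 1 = 0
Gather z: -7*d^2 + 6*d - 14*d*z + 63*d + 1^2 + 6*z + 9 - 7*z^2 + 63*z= -7*d^2 + 69*d - 7*z^2 + z*(69 - 14*d) + 10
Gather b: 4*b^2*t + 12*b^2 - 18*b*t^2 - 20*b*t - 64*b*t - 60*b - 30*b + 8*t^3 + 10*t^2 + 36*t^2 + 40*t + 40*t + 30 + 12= b^2*(4*t + 12) + b*(-18*t^2 - 84*t - 90) + 8*t^3 + 46*t^2 + 80*t + 42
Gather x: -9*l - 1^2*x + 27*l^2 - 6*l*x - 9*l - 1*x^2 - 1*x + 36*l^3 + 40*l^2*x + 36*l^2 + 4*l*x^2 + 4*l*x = 36*l^3 + 63*l^2 - 18*l + x^2*(4*l - 1) + x*(40*l^2 - 2*l - 2)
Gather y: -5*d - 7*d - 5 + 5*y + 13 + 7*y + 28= -12*d + 12*y + 36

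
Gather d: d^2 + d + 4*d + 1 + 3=d^2 + 5*d + 4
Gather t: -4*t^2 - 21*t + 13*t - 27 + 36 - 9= -4*t^2 - 8*t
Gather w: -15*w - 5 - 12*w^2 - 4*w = -12*w^2 - 19*w - 5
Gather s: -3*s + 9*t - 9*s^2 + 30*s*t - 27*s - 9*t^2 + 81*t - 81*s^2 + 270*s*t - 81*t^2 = -90*s^2 + s*(300*t - 30) - 90*t^2 + 90*t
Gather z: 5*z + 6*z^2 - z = 6*z^2 + 4*z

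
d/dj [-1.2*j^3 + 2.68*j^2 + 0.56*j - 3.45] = -3.6*j^2 + 5.36*j + 0.56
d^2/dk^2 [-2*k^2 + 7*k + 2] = -4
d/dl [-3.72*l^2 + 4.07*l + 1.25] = 4.07 - 7.44*l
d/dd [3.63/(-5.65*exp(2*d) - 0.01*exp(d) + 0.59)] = (41.019*exp(d) + 0.0363)*exp(d)/(5.65*exp(2*d) + 0.01*exp(d) - 0.59)^2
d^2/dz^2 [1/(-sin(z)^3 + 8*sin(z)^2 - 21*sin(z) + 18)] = (9*sin(z)^4 - 34*sin(z)^3 + sin(z)^2 + 98*sin(z) - 66)/((sin(z) - 3)^4*(sin(z) - 2)^3)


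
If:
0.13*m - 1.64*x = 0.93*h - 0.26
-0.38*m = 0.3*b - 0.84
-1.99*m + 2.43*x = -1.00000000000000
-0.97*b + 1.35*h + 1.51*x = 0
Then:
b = -0.76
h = -2.66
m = 2.81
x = 1.89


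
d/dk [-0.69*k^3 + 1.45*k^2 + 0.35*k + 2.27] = -2.07*k^2 + 2.9*k + 0.35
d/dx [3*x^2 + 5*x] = 6*x + 5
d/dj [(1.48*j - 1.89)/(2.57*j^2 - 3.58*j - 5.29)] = (-3.8036*j^2 + 9.7146*j - 14.5954)/(6.6049*j^4 - 18.4012*j^3 - 14.3742*j^2 + 37.8764*j + 27.9841)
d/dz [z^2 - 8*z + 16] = 2*z - 8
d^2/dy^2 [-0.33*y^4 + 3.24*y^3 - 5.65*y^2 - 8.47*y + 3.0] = -3.96*y^2 + 19.44*y - 11.3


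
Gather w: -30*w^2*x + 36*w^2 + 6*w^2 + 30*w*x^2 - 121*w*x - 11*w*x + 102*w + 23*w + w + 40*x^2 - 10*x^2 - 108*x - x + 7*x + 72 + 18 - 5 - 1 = w^2*(42 - 30*x) + w*(30*x^2 - 132*x + 126) + 30*x^2 - 102*x + 84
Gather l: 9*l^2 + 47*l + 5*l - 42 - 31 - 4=9*l^2 + 52*l - 77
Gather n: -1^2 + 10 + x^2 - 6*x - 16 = x^2 - 6*x - 7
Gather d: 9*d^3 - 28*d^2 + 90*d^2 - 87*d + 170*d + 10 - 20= 9*d^3 + 62*d^2 + 83*d - 10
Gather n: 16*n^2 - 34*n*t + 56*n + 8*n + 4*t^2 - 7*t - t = 16*n^2 + n*(64 - 34*t) + 4*t^2 - 8*t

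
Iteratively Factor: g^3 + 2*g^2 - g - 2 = (g + 2)*(g^2 - 1) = (g - 1)*(g + 2)*(g + 1)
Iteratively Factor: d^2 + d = (d)*(d + 1)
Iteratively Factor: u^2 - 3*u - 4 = (u - 4)*(u + 1)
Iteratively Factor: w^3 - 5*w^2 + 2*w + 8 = (w + 1)*(w^2 - 6*w + 8) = (w - 4)*(w + 1)*(w - 2)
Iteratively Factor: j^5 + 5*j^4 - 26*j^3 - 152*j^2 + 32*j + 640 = (j - 2)*(j^4 + 7*j^3 - 12*j^2 - 176*j - 320) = (j - 2)*(j + 4)*(j^3 + 3*j^2 - 24*j - 80) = (j - 5)*(j - 2)*(j + 4)*(j^2 + 8*j + 16) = (j - 5)*(j - 2)*(j + 4)^2*(j + 4)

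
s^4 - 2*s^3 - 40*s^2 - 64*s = s*(s - 8)*(s + 2)*(s + 4)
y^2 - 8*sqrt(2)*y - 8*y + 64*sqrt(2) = (y - 8)*(y - 8*sqrt(2))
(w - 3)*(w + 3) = w^2 - 9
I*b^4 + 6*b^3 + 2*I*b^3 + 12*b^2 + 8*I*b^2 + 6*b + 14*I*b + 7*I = (b + 1)*(b - 7*I)*(b + I)*(I*b + I)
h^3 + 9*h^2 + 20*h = h*(h + 4)*(h + 5)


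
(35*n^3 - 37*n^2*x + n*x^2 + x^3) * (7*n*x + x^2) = 245*n^4*x - 224*n^3*x^2 - 30*n^2*x^3 + 8*n*x^4 + x^5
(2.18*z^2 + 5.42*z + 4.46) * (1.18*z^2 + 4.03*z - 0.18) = 2.5724*z^4 + 15.181*z^3 + 26.713*z^2 + 16.9982*z - 0.8028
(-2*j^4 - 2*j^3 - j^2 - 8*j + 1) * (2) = -4*j^4 - 4*j^3 - 2*j^2 - 16*j + 2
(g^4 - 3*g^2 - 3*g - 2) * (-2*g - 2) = -2*g^5 - 2*g^4 + 6*g^3 + 12*g^2 + 10*g + 4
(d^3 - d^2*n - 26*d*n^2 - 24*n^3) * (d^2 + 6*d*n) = d^5 + 5*d^4*n - 32*d^3*n^2 - 180*d^2*n^3 - 144*d*n^4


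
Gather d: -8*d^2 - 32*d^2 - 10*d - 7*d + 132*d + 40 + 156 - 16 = -40*d^2 + 115*d + 180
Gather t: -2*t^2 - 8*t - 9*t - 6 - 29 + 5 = -2*t^2 - 17*t - 30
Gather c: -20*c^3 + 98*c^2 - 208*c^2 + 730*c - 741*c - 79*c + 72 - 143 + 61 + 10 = -20*c^3 - 110*c^2 - 90*c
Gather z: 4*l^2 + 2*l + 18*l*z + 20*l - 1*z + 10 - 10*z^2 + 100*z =4*l^2 + 22*l - 10*z^2 + z*(18*l + 99) + 10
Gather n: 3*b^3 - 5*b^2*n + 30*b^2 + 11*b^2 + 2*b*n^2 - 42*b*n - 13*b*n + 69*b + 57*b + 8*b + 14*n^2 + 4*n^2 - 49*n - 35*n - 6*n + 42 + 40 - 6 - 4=3*b^3 + 41*b^2 + 134*b + n^2*(2*b + 18) + n*(-5*b^2 - 55*b - 90) + 72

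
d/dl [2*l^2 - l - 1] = 4*l - 1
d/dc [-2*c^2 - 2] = -4*c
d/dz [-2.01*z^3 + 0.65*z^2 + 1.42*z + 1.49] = -6.03*z^2 + 1.3*z + 1.42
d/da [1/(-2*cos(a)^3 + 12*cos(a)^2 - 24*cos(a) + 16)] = -3*sin(a)/(2*(cos(a) - 2)^4)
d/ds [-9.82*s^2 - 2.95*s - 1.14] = -19.64*s - 2.95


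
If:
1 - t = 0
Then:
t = 1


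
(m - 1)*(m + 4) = m^2 + 3*m - 4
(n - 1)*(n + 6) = n^2 + 5*n - 6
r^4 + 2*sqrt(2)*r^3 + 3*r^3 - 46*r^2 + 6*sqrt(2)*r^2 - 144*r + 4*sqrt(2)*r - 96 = (r + 1)*(r + 2)*(r - 4*sqrt(2))*(r + 6*sqrt(2))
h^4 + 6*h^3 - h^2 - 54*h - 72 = (h - 3)*(h + 2)*(h + 3)*(h + 4)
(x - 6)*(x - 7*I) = x^2 - 6*x - 7*I*x + 42*I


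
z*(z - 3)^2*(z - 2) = z^4 - 8*z^3 + 21*z^2 - 18*z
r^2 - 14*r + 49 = (r - 7)^2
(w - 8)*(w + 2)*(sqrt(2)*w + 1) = sqrt(2)*w^3 - 6*sqrt(2)*w^2 + w^2 - 16*sqrt(2)*w - 6*w - 16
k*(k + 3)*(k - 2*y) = k^3 - 2*k^2*y + 3*k^2 - 6*k*y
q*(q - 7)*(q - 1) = q^3 - 8*q^2 + 7*q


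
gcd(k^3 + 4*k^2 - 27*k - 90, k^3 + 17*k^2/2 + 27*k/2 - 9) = k^2 + 9*k + 18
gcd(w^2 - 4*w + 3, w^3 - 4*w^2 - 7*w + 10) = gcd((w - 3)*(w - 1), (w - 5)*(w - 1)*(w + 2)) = w - 1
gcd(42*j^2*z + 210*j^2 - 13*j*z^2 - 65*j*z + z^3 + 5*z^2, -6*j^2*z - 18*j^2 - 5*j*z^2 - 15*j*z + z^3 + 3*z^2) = -6*j + z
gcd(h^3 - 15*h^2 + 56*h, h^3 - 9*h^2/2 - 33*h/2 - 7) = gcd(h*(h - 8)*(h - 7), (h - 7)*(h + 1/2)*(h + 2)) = h - 7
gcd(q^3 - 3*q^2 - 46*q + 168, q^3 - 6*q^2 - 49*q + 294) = q^2 + q - 42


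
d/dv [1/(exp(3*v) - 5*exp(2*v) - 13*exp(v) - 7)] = (-3*exp(2*v) + 10*exp(v) + 13)*exp(v)/(-exp(3*v) + 5*exp(2*v) + 13*exp(v) + 7)^2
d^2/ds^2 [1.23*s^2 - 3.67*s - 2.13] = 2.46000000000000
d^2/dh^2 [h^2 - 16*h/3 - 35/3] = 2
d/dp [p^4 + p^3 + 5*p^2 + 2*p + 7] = 4*p^3 + 3*p^2 + 10*p + 2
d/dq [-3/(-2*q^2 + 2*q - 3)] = 6*(1 - 2*q)/(2*q^2 - 2*q + 3)^2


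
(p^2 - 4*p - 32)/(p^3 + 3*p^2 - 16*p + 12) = (p^2 - 4*p - 32)/(p^3 + 3*p^2 - 16*p + 12)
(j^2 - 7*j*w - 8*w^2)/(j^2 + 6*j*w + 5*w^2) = (j - 8*w)/(j + 5*w)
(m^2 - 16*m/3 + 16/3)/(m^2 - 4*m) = (m - 4/3)/m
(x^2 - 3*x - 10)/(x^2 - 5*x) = (x + 2)/x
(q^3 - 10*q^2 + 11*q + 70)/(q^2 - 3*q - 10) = q - 7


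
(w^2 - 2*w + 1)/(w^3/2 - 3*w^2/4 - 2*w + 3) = 4*(w^2 - 2*w + 1)/(2*w^3 - 3*w^2 - 8*w + 12)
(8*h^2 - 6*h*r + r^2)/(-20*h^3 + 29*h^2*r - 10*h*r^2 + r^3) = (-2*h + r)/(5*h^2 - 6*h*r + r^2)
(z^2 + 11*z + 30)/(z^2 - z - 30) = (z + 6)/(z - 6)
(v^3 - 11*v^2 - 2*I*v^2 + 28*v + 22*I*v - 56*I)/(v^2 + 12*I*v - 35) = (v^3 + v^2*(-11 - 2*I) + v*(28 + 22*I) - 56*I)/(v^2 + 12*I*v - 35)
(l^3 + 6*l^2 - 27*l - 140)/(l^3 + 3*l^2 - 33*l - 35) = (l + 4)/(l + 1)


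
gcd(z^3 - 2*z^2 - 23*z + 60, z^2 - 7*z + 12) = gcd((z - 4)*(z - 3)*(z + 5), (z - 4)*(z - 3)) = z^2 - 7*z + 12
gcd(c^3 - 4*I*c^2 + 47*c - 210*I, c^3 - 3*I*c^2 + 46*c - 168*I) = c^2 + I*c + 42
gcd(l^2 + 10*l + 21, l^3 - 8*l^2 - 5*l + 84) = l + 3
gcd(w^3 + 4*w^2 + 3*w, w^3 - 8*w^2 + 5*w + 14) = w + 1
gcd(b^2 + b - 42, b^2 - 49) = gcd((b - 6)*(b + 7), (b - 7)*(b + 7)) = b + 7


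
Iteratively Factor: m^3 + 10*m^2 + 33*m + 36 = (m + 4)*(m^2 + 6*m + 9) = (m + 3)*(m + 4)*(m + 3)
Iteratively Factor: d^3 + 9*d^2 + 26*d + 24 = (d + 3)*(d^2 + 6*d + 8) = (d + 3)*(d + 4)*(d + 2)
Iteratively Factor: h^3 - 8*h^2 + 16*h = (h - 4)*(h^2 - 4*h) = (h - 4)^2*(h)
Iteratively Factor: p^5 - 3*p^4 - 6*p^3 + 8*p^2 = (p - 1)*(p^4 - 2*p^3 - 8*p^2) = (p - 4)*(p - 1)*(p^3 + 2*p^2) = (p - 4)*(p - 1)*(p + 2)*(p^2) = p*(p - 4)*(p - 1)*(p + 2)*(p)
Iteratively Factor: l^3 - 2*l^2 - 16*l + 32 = (l + 4)*(l^2 - 6*l + 8) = (l - 2)*(l + 4)*(l - 4)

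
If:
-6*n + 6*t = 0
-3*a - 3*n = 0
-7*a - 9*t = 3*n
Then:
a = 0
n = 0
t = 0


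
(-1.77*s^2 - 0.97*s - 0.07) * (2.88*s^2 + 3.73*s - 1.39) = -5.0976*s^4 - 9.3957*s^3 - 1.3594*s^2 + 1.0872*s + 0.0973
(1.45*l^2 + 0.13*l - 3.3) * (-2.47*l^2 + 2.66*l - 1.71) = -3.5815*l^4 + 3.5359*l^3 + 6.0173*l^2 - 9.0003*l + 5.643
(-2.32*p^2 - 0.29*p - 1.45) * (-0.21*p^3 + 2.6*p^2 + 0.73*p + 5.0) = 0.4872*p^5 - 5.9711*p^4 - 2.1431*p^3 - 15.5817*p^2 - 2.5085*p - 7.25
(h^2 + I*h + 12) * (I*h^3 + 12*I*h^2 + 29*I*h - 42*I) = I*h^5 - h^4 + 12*I*h^4 - 12*h^3 + 41*I*h^3 - 29*h^2 + 102*I*h^2 + 42*h + 348*I*h - 504*I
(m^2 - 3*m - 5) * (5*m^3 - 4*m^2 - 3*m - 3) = 5*m^5 - 19*m^4 - 16*m^3 + 26*m^2 + 24*m + 15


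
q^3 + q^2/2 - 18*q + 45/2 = (q - 3)*(q - 3/2)*(q + 5)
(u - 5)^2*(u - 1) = u^3 - 11*u^2 + 35*u - 25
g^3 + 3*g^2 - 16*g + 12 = (g - 2)*(g - 1)*(g + 6)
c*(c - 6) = c^2 - 6*c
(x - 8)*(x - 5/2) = x^2 - 21*x/2 + 20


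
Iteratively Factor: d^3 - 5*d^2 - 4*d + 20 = (d - 2)*(d^2 - 3*d - 10) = (d - 5)*(d - 2)*(d + 2)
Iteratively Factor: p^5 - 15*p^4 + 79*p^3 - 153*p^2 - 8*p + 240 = (p + 1)*(p^4 - 16*p^3 + 95*p^2 - 248*p + 240) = (p - 3)*(p + 1)*(p^3 - 13*p^2 + 56*p - 80) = (p - 5)*(p - 3)*(p + 1)*(p^2 - 8*p + 16) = (p - 5)*(p - 4)*(p - 3)*(p + 1)*(p - 4)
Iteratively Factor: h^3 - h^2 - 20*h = (h + 4)*(h^2 - 5*h) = h*(h + 4)*(h - 5)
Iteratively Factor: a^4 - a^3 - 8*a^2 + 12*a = (a)*(a^3 - a^2 - 8*a + 12) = a*(a - 2)*(a^2 + a - 6) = a*(a - 2)*(a + 3)*(a - 2)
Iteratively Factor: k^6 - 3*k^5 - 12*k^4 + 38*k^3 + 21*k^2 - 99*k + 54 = (k - 3)*(k^5 - 12*k^3 + 2*k^2 + 27*k - 18) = (k - 3)*(k - 1)*(k^4 + k^3 - 11*k^2 - 9*k + 18) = (k - 3)*(k - 1)^2*(k^3 + 2*k^2 - 9*k - 18) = (k - 3)^2*(k - 1)^2*(k^2 + 5*k + 6) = (k - 3)^2*(k - 1)^2*(k + 3)*(k + 2)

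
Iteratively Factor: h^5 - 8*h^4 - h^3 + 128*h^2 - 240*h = (h)*(h^4 - 8*h^3 - h^2 + 128*h - 240) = h*(h - 4)*(h^3 - 4*h^2 - 17*h + 60) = h*(h - 4)*(h + 4)*(h^2 - 8*h + 15) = h*(h - 5)*(h - 4)*(h + 4)*(h - 3)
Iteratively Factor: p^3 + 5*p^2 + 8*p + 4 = (p + 2)*(p^2 + 3*p + 2) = (p + 2)^2*(p + 1)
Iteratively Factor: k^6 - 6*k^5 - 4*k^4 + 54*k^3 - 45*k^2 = (k - 5)*(k^5 - k^4 - 9*k^3 + 9*k^2) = k*(k - 5)*(k^4 - k^3 - 9*k^2 + 9*k) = k*(k - 5)*(k + 3)*(k^3 - 4*k^2 + 3*k) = k*(k - 5)*(k - 3)*(k + 3)*(k^2 - k) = k^2*(k - 5)*(k - 3)*(k + 3)*(k - 1)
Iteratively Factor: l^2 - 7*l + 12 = (l - 4)*(l - 3)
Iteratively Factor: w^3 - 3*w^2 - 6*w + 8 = (w - 4)*(w^2 + w - 2) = (w - 4)*(w + 2)*(w - 1)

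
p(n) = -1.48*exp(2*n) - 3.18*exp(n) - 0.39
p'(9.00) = -194379276.45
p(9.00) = -97202522.52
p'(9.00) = -194379276.45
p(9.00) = -97202522.52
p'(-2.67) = -0.23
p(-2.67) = -0.62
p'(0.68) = -17.81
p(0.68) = -12.43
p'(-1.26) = -1.14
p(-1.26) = -1.41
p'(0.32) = -9.99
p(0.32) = -7.58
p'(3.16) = -1719.45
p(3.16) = -897.59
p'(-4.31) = -0.04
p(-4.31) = -0.43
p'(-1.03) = -1.51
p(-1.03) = -1.71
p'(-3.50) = -0.10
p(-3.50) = -0.49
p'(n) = -2.96*exp(2*n) - 3.18*exp(n)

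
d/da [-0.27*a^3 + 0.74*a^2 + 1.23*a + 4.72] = -0.81*a^2 + 1.48*a + 1.23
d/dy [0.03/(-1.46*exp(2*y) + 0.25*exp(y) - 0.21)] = (0.0876*exp(y) - 0.0075)*exp(y)/(1.46*exp(2*y) - 0.25*exp(y) + 0.21)^2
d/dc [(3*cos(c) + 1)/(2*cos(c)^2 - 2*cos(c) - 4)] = (-3*sin(c)^2 + 2*cos(c) + 8)*sin(c)/(2*(sin(c)^2 + cos(c) + 1)^2)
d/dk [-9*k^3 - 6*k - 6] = -27*k^2 - 6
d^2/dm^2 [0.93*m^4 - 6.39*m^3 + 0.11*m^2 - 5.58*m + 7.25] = 11.16*m^2 - 38.34*m + 0.22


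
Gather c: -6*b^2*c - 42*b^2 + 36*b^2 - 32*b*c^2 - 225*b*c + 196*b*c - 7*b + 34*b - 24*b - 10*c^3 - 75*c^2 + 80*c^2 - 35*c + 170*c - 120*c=-6*b^2 + 3*b - 10*c^3 + c^2*(5 - 32*b) + c*(-6*b^2 - 29*b + 15)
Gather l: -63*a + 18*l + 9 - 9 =-63*a + 18*l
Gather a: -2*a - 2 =-2*a - 2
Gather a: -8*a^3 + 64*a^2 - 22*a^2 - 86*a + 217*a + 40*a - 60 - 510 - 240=-8*a^3 + 42*a^2 + 171*a - 810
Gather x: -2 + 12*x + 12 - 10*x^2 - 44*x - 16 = -10*x^2 - 32*x - 6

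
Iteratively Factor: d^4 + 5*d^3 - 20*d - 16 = (d + 1)*(d^3 + 4*d^2 - 4*d - 16) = (d - 2)*(d + 1)*(d^2 + 6*d + 8) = (d - 2)*(d + 1)*(d + 4)*(d + 2)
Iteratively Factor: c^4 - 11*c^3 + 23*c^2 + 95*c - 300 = (c + 3)*(c^3 - 14*c^2 + 65*c - 100) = (c - 5)*(c + 3)*(c^2 - 9*c + 20) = (c - 5)^2*(c + 3)*(c - 4)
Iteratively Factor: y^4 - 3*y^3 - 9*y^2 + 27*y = (y - 3)*(y^3 - 9*y) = y*(y - 3)*(y^2 - 9) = y*(y - 3)^2*(y + 3)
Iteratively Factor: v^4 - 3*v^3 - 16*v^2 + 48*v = (v)*(v^3 - 3*v^2 - 16*v + 48) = v*(v - 3)*(v^2 - 16) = v*(v - 4)*(v - 3)*(v + 4)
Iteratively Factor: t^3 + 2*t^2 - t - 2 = (t - 1)*(t^2 + 3*t + 2) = (t - 1)*(t + 1)*(t + 2)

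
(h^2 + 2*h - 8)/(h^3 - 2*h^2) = (h + 4)/h^2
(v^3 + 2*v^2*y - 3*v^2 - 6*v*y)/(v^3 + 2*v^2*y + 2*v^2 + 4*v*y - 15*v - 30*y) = v/(v + 5)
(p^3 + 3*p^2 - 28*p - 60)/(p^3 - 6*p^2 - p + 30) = (p + 6)/(p - 3)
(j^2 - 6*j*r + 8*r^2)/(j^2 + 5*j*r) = (j^2 - 6*j*r + 8*r^2)/(j*(j + 5*r))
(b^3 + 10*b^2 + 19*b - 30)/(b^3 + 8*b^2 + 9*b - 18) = (b + 5)/(b + 3)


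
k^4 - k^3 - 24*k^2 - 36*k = k*(k - 6)*(k + 2)*(k + 3)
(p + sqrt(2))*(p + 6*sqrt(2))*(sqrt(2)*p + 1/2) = sqrt(2)*p^3 + 29*p^2/2 + 31*sqrt(2)*p/2 + 6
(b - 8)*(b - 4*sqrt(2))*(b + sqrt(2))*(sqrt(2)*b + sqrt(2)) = sqrt(2)*b^4 - 7*sqrt(2)*b^3 - 6*b^3 - 16*sqrt(2)*b^2 + 42*b^2 + 48*b + 56*sqrt(2)*b + 64*sqrt(2)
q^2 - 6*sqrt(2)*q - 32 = (q - 8*sqrt(2))*(q + 2*sqrt(2))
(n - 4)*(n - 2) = n^2 - 6*n + 8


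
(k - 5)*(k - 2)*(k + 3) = k^3 - 4*k^2 - 11*k + 30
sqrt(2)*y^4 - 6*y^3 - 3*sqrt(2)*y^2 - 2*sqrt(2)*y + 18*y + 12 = (y - 2)*(y + 1)*(y - 3*sqrt(2))*(sqrt(2)*y + sqrt(2))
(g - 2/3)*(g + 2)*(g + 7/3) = g^3 + 11*g^2/3 + 16*g/9 - 28/9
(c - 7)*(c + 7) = c^2 - 49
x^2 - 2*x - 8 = (x - 4)*(x + 2)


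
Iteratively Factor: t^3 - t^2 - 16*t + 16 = (t - 1)*(t^2 - 16) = (t - 4)*(t - 1)*(t + 4)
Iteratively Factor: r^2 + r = (r)*(r + 1)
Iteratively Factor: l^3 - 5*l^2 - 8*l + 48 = (l + 3)*(l^2 - 8*l + 16) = (l - 4)*(l + 3)*(l - 4)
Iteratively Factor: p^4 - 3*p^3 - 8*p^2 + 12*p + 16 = (p + 2)*(p^3 - 5*p^2 + 2*p + 8) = (p - 4)*(p + 2)*(p^2 - p - 2) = (p - 4)*(p + 1)*(p + 2)*(p - 2)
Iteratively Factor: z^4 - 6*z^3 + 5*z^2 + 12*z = (z - 3)*(z^3 - 3*z^2 - 4*z) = (z - 4)*(z - 3)*(z^2 + z) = (z - 4)*(z - 3)*(z + 1)*(z)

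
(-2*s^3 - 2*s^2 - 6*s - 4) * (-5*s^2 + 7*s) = 10*s^5 - 4*s^4 + 16*s^3 - 22*s^2 - 28*s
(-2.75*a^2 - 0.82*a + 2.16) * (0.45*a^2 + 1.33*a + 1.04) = -1.2375*a^4 - 4.0265*a^3 - 2.9786*a^2 + 2.02*a + 2.2464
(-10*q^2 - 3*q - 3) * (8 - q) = 10*q^3 - 77*q^2 - 21*q - 24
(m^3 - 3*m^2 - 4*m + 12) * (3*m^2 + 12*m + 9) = 3*m^5 + 3*m^4 - 39*m^3 - 39*m^2 + 108*m + 108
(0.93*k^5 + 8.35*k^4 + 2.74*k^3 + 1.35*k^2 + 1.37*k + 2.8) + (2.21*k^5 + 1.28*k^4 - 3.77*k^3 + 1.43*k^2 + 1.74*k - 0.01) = 3.14*k^5 + 9.63*k^4 - 1.03*k^3 + 2.78*k^2 + 3.11*k + 2.79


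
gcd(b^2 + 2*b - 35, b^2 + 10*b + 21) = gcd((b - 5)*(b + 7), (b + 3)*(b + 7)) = b + 7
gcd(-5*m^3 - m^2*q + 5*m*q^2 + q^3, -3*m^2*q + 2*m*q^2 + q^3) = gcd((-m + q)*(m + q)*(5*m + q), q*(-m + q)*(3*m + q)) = -m + q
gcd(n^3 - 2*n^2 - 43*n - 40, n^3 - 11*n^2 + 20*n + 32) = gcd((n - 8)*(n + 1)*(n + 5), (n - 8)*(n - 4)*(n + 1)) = n^2 - 7*n - 8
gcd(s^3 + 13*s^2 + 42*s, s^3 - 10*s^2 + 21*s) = s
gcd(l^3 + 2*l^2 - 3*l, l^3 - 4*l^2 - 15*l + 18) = l^2 + 2*l - 3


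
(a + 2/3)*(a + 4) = a^2 + 14*a/3 + 8/3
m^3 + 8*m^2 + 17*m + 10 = (m + 1)*(m + 2)*(m + 5)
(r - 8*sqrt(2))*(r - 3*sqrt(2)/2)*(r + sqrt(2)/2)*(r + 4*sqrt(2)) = r^4 - 5*sqrt(2)*r^3 - 115*r^2/2 + 70*sqrt(2)*r + 96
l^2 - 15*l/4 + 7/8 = (l - 7/2)*(l - 1/4)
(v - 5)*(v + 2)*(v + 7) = v^3 + 4*v^2 - 31*v - 70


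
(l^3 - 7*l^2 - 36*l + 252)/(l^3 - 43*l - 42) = (l - 6)/(l + 1)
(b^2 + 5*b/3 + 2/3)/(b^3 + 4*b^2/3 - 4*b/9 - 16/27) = 9*(b + 1)/(9*b^2 + 6*b - 8)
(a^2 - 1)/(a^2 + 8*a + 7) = (a - 1)/(a + 7)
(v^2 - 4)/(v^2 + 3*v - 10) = (v + 2)/(v + 5)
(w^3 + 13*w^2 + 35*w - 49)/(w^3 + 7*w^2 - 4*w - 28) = (w^2 + 6*w - 7)/(w^2 - 4)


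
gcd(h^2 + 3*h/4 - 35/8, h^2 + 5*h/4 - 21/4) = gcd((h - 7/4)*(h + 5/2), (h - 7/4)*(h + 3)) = h - 7/4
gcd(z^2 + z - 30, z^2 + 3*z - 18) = z + 6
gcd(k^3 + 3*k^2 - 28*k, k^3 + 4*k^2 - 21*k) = k^2 + 7*k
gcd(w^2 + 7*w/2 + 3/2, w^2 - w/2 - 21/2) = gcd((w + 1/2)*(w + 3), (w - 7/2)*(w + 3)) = w + 3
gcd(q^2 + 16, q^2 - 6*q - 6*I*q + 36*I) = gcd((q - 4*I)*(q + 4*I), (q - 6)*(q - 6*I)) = 1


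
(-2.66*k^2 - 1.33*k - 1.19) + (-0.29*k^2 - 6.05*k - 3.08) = -2.95*k^2 - 7.38*k - 4.27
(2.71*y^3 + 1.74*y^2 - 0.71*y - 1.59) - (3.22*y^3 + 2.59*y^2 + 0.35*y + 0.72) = -0.51*y^3 - 0.85*y^2 - 1.06*y - 2.31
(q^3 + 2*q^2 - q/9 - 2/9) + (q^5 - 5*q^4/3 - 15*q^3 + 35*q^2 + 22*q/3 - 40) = q^5 - 5*q^4/3 - 14*q^3 + 37*q^2 + 65*q/9 - 362/9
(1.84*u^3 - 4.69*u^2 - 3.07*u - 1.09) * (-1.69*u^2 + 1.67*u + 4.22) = -3.1096*u^5 + 10.9989*u^4 + 5.1208*u^3 - 23.0766*u^2 - 14.7757*u - 4.5998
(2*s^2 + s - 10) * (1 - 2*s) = -4*s^3 + 21*s - 10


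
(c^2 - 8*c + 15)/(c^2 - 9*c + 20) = (c - 3)/(c - 4)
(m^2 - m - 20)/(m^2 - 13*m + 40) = (m + 4)/(m - 8)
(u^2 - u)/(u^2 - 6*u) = (u - 1)/(u - 6)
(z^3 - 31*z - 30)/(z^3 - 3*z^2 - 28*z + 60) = (z + 1)/(z - 2)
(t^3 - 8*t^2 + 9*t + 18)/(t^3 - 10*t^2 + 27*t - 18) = (t + 1)/(t - 1)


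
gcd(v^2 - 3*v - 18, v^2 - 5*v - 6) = v - 6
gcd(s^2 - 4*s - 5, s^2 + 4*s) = 1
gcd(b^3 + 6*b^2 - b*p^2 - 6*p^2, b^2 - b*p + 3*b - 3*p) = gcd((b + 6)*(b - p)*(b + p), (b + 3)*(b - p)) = -b + p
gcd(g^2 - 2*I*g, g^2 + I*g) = g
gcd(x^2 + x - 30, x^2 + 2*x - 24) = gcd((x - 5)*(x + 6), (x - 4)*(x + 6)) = x + 6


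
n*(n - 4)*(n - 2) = n^3 - 6*n^2 + 8*n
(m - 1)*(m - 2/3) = m^2 - 5*m/3 + 2/3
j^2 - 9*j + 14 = (j - 7)*(j - 2)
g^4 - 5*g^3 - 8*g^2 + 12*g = g*(g - 6)*(g - 1)*(g + 2)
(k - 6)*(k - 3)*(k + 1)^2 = k^4 - 7*k^3 + k^2 + 27*k + 18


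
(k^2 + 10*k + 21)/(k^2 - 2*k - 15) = (k + 7)/(k - 5)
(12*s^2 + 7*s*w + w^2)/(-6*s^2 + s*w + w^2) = (-4*s - w)/(2*s - w)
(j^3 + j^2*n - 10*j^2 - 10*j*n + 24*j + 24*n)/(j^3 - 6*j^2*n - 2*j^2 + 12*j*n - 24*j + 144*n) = (j^2 + j*n - 4*j - 4*n)/(j^2 - 6*j*n + 4*j - 24*n)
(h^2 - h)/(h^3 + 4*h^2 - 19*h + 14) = h/(h^2 + 5*h - 14)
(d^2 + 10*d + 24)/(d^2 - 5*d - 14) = (d^2 + 10*d + 24)/(d^2 - 5*d - 14)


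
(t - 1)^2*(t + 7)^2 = t^4 + 12*t^3 + 22*t^2 - 84*t + 49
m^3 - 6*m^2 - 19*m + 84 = (m - 7)*(m - 3)*(m + 4)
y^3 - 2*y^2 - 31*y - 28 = (y - 7)*(y + 1)*(y + 4)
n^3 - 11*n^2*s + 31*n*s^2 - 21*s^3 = (n - 7*s)*(n - 3*s)*(n - s)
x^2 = x^2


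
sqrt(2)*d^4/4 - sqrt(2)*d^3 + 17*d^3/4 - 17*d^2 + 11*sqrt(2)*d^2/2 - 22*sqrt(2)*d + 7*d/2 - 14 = (d/2 + sqrt(2)/2)*(d - 4)*(d + 7*sqrt(2))*(sqrt(2)*d/2 + 1/2)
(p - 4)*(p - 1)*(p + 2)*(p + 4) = p^4 + p^3 - 18*p^2 - 16*p + 32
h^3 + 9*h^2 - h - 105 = (h - 3)*(h + 5)*(h + 7)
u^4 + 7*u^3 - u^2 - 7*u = u*(u - 1)*(u + 1)*(u + 7)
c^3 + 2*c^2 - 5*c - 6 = (c - 2)*(c + 1)*(c + 3)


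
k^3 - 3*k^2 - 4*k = k*(k - 4)*(k + 1)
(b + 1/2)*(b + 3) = b^2 + 7*b/2 + 3/2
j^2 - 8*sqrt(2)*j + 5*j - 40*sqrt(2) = (j + 5)*(j - 8*sqrt(2))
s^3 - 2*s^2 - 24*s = s*(s - 6)*(s + 4)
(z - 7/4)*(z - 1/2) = z^2 - 9*z/4 + 7/8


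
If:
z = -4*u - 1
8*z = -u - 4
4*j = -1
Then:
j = -1/4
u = -4/31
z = -15/31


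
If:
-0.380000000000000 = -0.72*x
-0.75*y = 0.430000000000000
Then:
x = 0.53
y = -0.57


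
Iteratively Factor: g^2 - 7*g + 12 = (g - 4)*(g - 3)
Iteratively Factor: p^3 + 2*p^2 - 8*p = (p)*(p^2 + 2*p - 8) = p*(p + 4)*(p - 2)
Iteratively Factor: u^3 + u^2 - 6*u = (u - 2)*(u^2 + 3*u) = (u - 2)*(u + 3)*(u)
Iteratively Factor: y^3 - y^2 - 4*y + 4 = (y - 2)*(y^2 + y - 2) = (y - 2)*(y - 1)*(y + 2)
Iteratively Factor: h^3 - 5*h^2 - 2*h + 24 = (h - 4)*(h^2 - h - 6) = (h - 4)*(h - 3)*(h + 2)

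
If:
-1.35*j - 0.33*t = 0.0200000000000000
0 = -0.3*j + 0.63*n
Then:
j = -0.244444444444444*t - 0.0148148148148148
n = -0.116402116402116*t - 0.00705467372134039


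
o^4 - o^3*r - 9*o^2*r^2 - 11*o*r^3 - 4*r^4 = (o - 4*r)*(o + r)^3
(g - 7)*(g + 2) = g^2 - 5*g - 14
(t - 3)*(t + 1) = t^2 - 2*t - 3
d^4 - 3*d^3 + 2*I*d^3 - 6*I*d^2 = d^2*(d - 3)*(d + 2*I)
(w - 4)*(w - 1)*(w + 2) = w^3 - 3*w^2 - 6*w + 8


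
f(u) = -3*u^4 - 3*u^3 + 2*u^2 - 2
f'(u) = -12*u^3 - 9*u^2 + 4*u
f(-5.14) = -1635.76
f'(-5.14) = 1371.22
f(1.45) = -20.20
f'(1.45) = -49.71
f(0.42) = -1.96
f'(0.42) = -0.80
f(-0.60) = -1.02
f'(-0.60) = -3.05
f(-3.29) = -225.00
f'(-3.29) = 316.76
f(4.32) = -1251.40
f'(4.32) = -1118.14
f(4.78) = -1850.10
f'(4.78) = -1497.10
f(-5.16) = -1663.35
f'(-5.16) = 1388.39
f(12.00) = -67106.00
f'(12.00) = -21984.00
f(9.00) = -21710.00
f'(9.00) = -9441.00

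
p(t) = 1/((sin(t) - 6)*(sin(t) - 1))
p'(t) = -cos(t)/((sin(t) - 6)*(sin(t) - 1)^2) - cos(t)/((sin(t) - 6)^2*(sin(t) - 1)) = (7 - 2*sin(t))*cos(t)/((sin(t) - 6)^2*(sin(t) - 1)^2)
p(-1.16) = 0.08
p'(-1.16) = 0.02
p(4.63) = 0.07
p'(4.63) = -0.00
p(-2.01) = 0.08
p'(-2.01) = -0.02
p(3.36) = 0.13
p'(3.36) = -0.13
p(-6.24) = 0.18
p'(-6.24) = 0.21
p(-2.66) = 0.11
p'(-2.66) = -0.08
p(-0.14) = 0.14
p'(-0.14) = 0.15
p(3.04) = 0.19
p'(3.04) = -0.24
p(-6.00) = 0.24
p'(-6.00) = 0.36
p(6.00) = 0.12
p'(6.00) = 0.11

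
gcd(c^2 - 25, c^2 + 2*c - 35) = c - 5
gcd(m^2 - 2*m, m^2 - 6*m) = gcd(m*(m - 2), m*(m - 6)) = m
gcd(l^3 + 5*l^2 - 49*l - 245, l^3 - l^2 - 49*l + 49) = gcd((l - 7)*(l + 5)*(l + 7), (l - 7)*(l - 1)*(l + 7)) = l^2 - 49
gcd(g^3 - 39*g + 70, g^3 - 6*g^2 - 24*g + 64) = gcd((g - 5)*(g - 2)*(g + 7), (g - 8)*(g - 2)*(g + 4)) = g - 2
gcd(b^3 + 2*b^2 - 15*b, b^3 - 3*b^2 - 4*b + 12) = b - 3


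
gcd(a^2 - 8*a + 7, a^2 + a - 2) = a - 1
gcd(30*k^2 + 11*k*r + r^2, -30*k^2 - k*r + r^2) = 5*k + r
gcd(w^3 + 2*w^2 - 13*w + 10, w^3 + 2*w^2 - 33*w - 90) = w + 5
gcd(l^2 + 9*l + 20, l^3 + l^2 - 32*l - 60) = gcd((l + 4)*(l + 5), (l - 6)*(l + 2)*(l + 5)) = l + 5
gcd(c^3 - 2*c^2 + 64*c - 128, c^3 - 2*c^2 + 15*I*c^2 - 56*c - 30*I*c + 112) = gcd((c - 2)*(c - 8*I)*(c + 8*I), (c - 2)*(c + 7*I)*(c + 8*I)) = c^2 + c*(-2 + 8*I) - 16*I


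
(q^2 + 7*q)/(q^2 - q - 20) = q*(q + 7)/(q^2 - q - 20)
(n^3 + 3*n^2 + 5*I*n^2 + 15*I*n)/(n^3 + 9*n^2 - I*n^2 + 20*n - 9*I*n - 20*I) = n*(n^2 + n*(3 + 5*I) + 15*I)/(n^3 + n^2*(9 - I) + n*(20 - 9*I) - 20*I)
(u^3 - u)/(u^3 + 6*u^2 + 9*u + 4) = u*(u - 1)/(u^2 + 5*u + 4)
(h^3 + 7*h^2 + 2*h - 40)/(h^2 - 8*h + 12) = (h^2 + 9*h + 20)/(h - 6)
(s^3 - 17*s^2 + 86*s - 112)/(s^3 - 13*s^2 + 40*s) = (s^2 - 9*s + 14)/(s*(s - 5))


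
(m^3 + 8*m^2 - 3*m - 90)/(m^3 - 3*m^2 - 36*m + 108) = (m + 5)/(m - 6)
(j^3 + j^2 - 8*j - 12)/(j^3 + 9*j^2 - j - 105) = (j^2 + 4*j + 4)/(j^2 + 12*j + 35)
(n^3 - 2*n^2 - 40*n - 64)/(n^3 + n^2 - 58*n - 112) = (n + 4)/(n + 7)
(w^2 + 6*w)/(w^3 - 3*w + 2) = w*(w + 6)/(w^3 - 3*w + 2)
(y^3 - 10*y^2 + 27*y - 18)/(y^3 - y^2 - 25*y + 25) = (y^2 - 9*y + 18)/(y^2 - 25)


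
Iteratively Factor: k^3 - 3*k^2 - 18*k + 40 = (k + 4)*(k^2 - 7*k + 10) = (k - 5)*(k + 4)*(k - 2)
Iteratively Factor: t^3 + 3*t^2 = (t + 3)*(t^2) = t*(t + 3)*(t)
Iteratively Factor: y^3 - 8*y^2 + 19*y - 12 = (y - 3)*(y^2 - 5*y + 4) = (y - 4)*(y - 3)*(y - 1)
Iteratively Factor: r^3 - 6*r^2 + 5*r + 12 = (r - 3)*(r^2 - 3*r - 4) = (r - 4)*(r - 3)*(r + 1)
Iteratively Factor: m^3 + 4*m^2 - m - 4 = (m + 4)*(m^2 - 1) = (m + 1)*(m + 4)*(m - 1)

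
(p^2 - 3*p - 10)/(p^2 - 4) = (p - 5)/(p - 2)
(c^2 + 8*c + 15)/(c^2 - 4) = (c^2 + 8*c + 15)/(c^2 - 4)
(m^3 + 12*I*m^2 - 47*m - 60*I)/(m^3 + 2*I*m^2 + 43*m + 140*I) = (m + 3*I)/(m - 7*I)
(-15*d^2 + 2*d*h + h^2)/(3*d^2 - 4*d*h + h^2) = (-5*d - h)/(d - h)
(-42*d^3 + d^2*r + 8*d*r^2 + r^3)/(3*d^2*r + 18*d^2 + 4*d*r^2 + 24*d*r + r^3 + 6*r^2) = (-14*d^2 + 5*d*r + r^2)/(d*r + 6*d + r^2 + 6*r)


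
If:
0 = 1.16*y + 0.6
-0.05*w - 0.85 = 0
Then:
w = -17.00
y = -0.52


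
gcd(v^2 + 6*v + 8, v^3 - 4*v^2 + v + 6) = 1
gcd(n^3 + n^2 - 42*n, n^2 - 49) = n + 7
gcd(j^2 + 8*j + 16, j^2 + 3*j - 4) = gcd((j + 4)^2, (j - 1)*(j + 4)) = j + 4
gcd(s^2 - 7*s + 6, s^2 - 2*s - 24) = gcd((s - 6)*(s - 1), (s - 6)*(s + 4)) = s - 6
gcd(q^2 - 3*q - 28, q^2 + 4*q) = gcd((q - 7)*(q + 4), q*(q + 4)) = q + 4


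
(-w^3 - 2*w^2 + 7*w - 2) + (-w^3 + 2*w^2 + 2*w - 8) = -2*w^3 + 9*w - 10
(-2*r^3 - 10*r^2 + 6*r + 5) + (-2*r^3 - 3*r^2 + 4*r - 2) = -4*r^3 - 13*r^2 + 10*r + 3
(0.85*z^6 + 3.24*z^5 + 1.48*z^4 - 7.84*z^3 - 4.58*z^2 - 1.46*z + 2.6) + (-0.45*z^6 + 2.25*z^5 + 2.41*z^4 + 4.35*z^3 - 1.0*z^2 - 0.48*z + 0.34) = 0.4*z^6 + 5.49*z^5 + 3.89*z^4 - 3.49*z^3 - 5.58*z^2 - 1.94*z + 2.94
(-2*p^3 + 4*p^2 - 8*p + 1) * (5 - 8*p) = 16*p^4 - 42*p^3 + 84*p^2 - 48*p + 5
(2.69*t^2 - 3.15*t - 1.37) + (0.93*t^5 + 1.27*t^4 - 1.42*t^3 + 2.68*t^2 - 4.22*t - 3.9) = 0.93*t^5 + 1.27*t^4 - 1.42*t^3 + 5.37*t^2 - 7.37*t - 5.27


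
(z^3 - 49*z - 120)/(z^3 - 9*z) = (z^2 - 3*z - 40)/(z*(z - 3))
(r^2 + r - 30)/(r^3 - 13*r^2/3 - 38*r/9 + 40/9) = 9*(r + 6)/(9*r^2 + 6*r - 8)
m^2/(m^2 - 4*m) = m/(m - 4)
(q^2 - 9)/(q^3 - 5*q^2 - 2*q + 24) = (q + 3)/(q^2 - 2*q - 8)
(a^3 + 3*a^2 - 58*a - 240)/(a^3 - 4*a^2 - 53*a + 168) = (a^2 + 11*a + 30)/(a^2 + 4*a - 21)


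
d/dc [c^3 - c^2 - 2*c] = 3*c^2 - 2*c - 2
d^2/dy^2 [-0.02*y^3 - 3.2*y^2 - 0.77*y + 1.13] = -0.12*y - 6.4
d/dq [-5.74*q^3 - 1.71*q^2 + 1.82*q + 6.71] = -17.22*q^2 - 3.42*q + 1.82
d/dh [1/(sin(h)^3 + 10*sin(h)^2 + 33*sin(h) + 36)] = -(3*sin(h) + 11)*cos(h)/((sin(h) + 3)^3*(sin(h) + 4)^2)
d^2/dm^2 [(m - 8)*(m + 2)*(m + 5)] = 6*m - 2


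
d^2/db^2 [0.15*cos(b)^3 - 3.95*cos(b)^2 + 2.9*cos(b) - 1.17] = -3.0125*cos(b) + 7.9*cos(2*b) - 0.3375*cos(3*b)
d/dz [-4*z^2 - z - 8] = -8*z - 1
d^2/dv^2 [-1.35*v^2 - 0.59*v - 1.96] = -2.70000000000000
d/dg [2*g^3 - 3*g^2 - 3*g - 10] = 6*g^2 - 6*g - 3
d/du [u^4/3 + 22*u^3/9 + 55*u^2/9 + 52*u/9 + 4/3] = 4*u^3/3 + 22*u^2/3 + 110*u/9 + 52/9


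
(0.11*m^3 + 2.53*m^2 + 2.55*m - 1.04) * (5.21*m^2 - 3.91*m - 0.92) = 0.5731*m^5 + 12.7512*m^4 + 3.292*m^3 - 17.7165*m^2 + 1.7204*m + 0.9568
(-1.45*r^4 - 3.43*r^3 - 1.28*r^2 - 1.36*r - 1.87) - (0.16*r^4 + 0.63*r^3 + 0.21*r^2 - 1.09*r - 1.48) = -1.61*r^4 - 4.06*r^3 - 1.49*r^2 - 0.27*r - 0.39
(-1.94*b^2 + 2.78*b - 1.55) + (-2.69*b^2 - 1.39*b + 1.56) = -4.63*b^2 + 1.39*b + 0.01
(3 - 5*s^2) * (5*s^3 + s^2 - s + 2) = -25*s^5 - 5*s^4 + 20*s^3 - 7*s^2 - 3*s + 6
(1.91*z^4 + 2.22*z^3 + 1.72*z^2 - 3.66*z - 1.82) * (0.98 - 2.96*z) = -5.6536*z^5 - 4.6994*z^4 - 2.9156*z^3 + 12.5192*z^2 + 1.8004*z - 1.7836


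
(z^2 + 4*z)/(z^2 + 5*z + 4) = z/(z + 1)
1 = 1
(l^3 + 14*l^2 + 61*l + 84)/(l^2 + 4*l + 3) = (l^2 + 11*l + 28)/(l + 1)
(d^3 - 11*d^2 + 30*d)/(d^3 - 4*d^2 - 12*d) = (d - 5)/(d + 2)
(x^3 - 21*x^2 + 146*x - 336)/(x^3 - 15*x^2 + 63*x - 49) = (x^2 - 14*x + 48)/(x^2 - 8*x + 7)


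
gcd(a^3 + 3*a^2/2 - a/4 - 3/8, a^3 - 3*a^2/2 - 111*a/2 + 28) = a - 1/2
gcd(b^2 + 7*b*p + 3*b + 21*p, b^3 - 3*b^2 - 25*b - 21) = b + 3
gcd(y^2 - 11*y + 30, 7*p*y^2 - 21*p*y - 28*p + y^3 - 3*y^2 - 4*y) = 1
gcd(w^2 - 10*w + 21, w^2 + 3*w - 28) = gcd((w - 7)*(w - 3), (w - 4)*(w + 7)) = 1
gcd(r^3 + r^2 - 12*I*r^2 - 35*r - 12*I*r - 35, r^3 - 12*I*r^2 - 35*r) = r^2 - 12*I*r - 35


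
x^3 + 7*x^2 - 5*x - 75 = (x - 3)*(x + 5)^2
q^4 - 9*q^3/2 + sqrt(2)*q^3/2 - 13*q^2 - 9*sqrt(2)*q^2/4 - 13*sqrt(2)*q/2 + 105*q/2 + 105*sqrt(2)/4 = (q - 5)*(q - 3)*(q + 7/2)*(q + sqrt(2)/2)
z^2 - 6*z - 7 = (z - 7)*(z + 1)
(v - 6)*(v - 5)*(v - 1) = v^3 - 12*v^2 + 41*v - 30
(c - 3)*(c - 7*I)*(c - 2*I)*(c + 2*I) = c^4 - 3*c^3 - 7*I*c^3 + 4*c^2 + 21*I*c^2 - 12*c - 28*I*c + 84*I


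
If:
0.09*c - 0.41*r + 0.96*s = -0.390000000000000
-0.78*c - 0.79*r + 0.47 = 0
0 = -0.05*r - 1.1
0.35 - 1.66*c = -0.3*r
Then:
No Solution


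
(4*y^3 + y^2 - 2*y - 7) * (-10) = -40*y^3 - 10*y^2 + 20*y + 70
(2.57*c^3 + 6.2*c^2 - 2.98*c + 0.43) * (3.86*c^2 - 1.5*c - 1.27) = 9.9202*c^5 + 20.077*c^4 - 24.0667*c^3 - 1.7442*c^2 + 3.1396*c - 0.5461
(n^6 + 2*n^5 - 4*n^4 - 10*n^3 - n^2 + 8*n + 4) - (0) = n^6 + 2*n^5 - 4*n^4 - 10*n^3 - n^2 + 8*n + 4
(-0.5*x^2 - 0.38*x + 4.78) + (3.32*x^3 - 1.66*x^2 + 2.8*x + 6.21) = 3.32*x^3 - 2.16*x^2 + 2.42*x + 10.99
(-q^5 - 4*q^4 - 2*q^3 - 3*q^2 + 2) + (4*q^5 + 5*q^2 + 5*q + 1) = 3*q^5 - 4*q^4 - 2*q^3 + 2*q^2 + 5*q + 3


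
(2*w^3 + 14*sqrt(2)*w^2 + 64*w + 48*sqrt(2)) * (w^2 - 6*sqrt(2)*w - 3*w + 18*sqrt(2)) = 2*w^5 - 6*w^4 + 2*sqrt(2)*w^4 - 104*w^3 - 6*sqrt(2)*w^3 - 336*sqrt(2)*w^2 + 312*w^2 - 576*w + 1008*sqrt(2)*w + 1728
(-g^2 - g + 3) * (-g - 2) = g^3 + 3*g^2 - g - 6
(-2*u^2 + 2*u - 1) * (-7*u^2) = 14*u^4 - 14*u^3 + 7*u^2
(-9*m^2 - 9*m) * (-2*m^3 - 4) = 18*m^5 + 18*m^4 + 36*m^2 + 36*m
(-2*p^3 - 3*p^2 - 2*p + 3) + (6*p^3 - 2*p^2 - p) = 4*p^3 - 5*p^2 - 3*p + 3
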